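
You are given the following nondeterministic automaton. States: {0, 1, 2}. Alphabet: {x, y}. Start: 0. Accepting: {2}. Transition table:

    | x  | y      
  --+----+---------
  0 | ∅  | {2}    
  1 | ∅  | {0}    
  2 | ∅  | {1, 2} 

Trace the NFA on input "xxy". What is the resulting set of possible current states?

∅

Start in {0}.
Read 'x': 0→∅; now ∅.
The set is empty and remains empty for the remaining 2 symbols.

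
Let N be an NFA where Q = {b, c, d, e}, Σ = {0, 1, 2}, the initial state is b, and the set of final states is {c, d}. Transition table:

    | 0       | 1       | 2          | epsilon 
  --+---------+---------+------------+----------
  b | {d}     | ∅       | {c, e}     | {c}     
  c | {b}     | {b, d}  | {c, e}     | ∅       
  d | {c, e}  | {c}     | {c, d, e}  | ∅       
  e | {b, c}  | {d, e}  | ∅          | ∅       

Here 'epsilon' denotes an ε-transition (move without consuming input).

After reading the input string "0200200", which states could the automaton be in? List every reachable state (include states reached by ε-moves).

{b, c, d}

Start: ε-closure({b}) = {b, c}.
Read '0': {b, c} → {b, c, d}.
Read '2': {b, c, d} → {c, d, e}.
Read '0': {c, d, e} → {b, c, e}.
Read '0': {b, c, e} → {b, c, d}.
Read '2': {b, c, d} → {c, d, e}.
Read '0': {c, d, e} → {b, c, e}.
Read '0': {b, c, e} → {b, c, d}.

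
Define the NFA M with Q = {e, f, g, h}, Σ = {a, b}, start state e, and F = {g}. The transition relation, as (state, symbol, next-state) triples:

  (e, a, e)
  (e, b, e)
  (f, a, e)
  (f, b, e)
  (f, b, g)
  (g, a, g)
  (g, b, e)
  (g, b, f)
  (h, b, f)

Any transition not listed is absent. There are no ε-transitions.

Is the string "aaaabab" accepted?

No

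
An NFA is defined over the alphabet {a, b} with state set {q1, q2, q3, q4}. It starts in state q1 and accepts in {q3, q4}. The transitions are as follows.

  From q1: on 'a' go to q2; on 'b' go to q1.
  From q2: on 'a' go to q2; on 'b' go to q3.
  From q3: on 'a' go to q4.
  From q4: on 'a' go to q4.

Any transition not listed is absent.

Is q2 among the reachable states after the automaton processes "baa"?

Start in {q1}.
Read 'b': q1→{q1}; now {q1}.
Read 'a': q1→{q2}; now {q2}.
Read 'a': q2→{q2}; now {q2}.
State q2 is in {q2}.

Yes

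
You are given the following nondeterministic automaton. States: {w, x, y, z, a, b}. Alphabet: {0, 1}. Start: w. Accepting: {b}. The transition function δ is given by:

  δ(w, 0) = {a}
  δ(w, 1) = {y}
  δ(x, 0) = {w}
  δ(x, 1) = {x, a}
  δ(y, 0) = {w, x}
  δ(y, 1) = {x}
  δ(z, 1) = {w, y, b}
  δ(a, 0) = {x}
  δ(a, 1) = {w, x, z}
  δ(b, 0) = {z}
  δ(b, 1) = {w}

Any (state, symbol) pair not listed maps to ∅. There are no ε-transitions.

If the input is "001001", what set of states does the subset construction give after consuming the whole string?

{w, x, y, z}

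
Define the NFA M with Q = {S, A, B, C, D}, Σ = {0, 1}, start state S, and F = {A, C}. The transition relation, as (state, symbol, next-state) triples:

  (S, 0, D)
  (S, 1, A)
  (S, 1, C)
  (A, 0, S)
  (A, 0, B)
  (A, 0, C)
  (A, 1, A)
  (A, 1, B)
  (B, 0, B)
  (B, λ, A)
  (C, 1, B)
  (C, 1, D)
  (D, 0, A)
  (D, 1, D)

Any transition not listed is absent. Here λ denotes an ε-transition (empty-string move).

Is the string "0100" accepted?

Start in {S}.
Read '0': S→{D}; now {D}.
Read '1': D→{D}; now {D}.
Read '0': D→{A}; now {A}.
Read '0': A→{S, B, C}; union {S, B, C}; ε-closure = {S, A, B, C}.
The final set {S, A, B, C} contains the accepting states A, C.

Yes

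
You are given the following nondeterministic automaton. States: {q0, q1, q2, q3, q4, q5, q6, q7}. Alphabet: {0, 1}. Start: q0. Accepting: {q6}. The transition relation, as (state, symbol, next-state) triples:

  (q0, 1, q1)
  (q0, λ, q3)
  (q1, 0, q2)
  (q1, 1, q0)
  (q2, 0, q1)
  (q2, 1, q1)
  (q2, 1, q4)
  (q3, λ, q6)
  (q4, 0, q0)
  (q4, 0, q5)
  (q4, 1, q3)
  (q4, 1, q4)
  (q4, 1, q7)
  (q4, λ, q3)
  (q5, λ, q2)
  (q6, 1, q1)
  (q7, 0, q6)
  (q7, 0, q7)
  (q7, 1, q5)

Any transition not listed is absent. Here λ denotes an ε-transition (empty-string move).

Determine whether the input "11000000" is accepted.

No

Start: ε-closure({q0}) = {q0, q3, q6}.
Read '1': {q0, q3, q6} → {q1}.
Read '1': {q1} → {q0, q3, q6}.
Read '0': {q0, q3, q6} → ∅.
The set is empty and remains empty for the remaining 5 symbols.
The final set ∅ contains no accepting state.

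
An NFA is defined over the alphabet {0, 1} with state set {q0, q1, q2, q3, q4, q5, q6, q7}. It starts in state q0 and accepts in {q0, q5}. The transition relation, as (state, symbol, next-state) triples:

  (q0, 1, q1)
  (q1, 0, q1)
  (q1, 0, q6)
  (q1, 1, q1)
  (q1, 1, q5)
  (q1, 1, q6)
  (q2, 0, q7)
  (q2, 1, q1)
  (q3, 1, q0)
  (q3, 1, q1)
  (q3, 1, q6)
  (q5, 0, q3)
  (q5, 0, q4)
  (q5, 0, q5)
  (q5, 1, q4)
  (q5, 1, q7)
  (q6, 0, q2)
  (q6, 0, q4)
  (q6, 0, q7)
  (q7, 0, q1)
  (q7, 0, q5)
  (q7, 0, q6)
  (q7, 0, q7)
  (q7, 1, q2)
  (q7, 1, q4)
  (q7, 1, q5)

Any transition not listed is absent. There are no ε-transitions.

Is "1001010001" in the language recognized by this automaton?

Yes

Start in {q0}.
Read '1': q0→{q1}; now {q1}.
Read '0': q1→{q1, q6}; now {q1, q6}.
Read '0': q1→{q1, q6}, q6→{q2, q4, q7}; now {q1, q2, q4, q6, q7}.
Read '1': q1→{q1, q5, q6}, q2→{q1}, q4→∅, q6→∅, q7→{q2, q4, q5}; now {q1, q2, q4, q5, q6}.
Read '0': q1→{q1, q6}, q2→{q7}, q4→∅, q5→{q3, q4, q5}, q6→{q2, q4, q7}; now {q1, q2, q3, q4, q5, q6, q7}.
Read '1': q1→{q1, q5, q6}, q2→{q1}, q3→{q0, q1, q6}, q4→∅, q5→{q4, q7}, q6→∅, q7→{q2, q4, q5}; now {q0, q1, q2, q4, q5, q6, q7}.
Read '0': q0→∅, q1→{q1, q6}, q2→{q7}, q4→∅, q5→{q3, q4, q5}, q6→{q2, q4, q7}, q7→{q1, q5, q6, q7}; now {q1, q2, q3, q4, q5, q6, q7}.
Read '0': q1→{q1, q6}, q2→{q7}, q3→∅, q4→∅, q5→{q3, q4, q5}, q6→{q2, q4, q7}, q7→{q1, q5, q6, q7}; now {q1, q2, q3, q4, q5, q6, q7}.
Read '0': q1→{q1, q6}, q2→{q7}, q3→∅, q4→∅, q5→{q3, q4, q5}, q6→{q2, q4, q7}, q7→{q1, q5, q6, q7}; now {q1, q2, q3, q4, q5, q6, q7}.
Read '1': q1→{q1, q5, q6}, q2→{q1}, q3→{q0, q1, q6}, q4→∅, q5→{q4, q7}, q6→∅, q7→{q2, q4, q5}; now {q0, q1, q2, q4, q5, q6, q7}.
The final set {q0, q1, q2, q4, q5, q6, q7} contains the accepting states q0, q5.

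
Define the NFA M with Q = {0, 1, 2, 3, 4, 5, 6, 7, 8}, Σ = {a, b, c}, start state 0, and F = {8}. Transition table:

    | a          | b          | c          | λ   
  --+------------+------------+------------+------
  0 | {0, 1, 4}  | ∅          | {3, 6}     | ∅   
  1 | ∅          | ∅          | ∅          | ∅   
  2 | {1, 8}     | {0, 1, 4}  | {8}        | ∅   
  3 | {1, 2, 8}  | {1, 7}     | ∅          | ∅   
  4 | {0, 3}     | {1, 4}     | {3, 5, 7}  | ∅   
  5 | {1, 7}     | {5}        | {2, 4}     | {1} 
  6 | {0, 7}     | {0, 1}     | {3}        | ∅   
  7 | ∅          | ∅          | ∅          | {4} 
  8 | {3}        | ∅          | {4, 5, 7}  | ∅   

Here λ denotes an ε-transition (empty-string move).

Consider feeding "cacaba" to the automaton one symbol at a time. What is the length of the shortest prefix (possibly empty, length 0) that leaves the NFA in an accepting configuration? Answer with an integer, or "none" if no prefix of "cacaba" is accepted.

Start in {0}.
Read 'c': {0} → {3, 6}.
Read 'a': {3, 6} → {0, 1, 2, 4, 7, 8}.
None of the earlier sets intersect F, but {0, 1, 2, 4, 7, 8} does.

2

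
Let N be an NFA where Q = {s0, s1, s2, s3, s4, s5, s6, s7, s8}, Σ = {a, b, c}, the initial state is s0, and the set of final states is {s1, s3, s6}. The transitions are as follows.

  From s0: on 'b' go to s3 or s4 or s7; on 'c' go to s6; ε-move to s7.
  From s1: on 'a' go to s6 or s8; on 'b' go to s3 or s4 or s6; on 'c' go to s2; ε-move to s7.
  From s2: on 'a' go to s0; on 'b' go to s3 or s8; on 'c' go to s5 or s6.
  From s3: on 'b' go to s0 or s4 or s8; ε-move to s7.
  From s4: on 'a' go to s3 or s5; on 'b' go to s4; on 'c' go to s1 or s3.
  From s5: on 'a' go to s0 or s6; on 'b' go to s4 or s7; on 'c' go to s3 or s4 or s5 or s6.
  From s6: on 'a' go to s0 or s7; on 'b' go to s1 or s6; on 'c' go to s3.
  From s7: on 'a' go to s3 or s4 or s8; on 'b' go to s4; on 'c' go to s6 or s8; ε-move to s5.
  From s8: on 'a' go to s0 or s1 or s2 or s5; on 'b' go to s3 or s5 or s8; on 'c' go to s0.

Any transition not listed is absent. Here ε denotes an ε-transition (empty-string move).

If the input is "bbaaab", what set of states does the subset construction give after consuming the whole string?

Start: ε-closure({s0}) = {s0, s5, s7}.
Read 'b': s0→{s3, s4, s7}, s5→{s4, s7}, s7→{s4}; union {s3, s4, s7}; ε-closure = {s3, s4, s5, s7}.
Read 'b': s3→{s0, s4, s8}, s4→{s4}, s5→{s4, s7}, s7→{s4}; union {s0, s4, s7, s8}; ε-closure = {s0, s4, s5, s7, s8}.
Read 'a': s0→∅, s4→{s3, s5}, s5→{s0, s6}, s7→{s3, s4, s8}, s8→{s0, s1, s2, s5}; union {s0, s1, s2, s3, s4, s5, s6, s8}; ε-closure = {s0, s1, s2, s3, s4, s5, s6, s7, s8}.
Read 'a': s0→∅, s1→{s6, s8}, s2→{s0}, s3→∅, s4→{s3, s5}, s5→{s0, s6}, s6→{s0, s7}, s7→{s3, s4, s8}, s8→{s0, s1, s2, s5}; now {s0, s1, s2, s3, s4, s5, s6, s7, s8}.
Read 'a': s0→∅, s1→{s6, s8}, s2→{s0}, s3→∅, s4→{s3, s5}, s5→{s0, s6}, s6→{s0, s7}, s7→{s3, s4, s8}, s8→{s0, s1, s2, s5}; now {s0, s1, s2, s3, s4, s5, s6, s7, s8}.
Read 'b': s0→{s3, s4, s7}, s1→{s3, s4, s6}, s2→{s3, s8}, s3→{s0, s4, s8}, s4→{s4}, s5→{s4, s7}, s6→{s1, s6}, s7→{s4}, s8→{s3, s5, s8}; now {s0, s1, s3, s4, s5, s6, s7, s8}.

{s0, s1, s3, s4, s5, s6, s7, s8}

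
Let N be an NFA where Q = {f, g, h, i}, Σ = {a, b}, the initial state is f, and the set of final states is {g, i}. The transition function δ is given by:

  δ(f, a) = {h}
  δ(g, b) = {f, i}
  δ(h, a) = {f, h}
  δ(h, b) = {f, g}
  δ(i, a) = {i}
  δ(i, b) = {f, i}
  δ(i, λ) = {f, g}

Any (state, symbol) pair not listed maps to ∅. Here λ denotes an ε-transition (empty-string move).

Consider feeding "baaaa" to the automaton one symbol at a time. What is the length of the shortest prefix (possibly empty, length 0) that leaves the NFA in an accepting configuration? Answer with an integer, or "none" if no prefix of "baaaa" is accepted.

Start in {f}.
Read 'b': f→∅; now ∅.
The set is empty and remains empty for the remaining 4 symbols.
No reachable set along the way intersects F.

none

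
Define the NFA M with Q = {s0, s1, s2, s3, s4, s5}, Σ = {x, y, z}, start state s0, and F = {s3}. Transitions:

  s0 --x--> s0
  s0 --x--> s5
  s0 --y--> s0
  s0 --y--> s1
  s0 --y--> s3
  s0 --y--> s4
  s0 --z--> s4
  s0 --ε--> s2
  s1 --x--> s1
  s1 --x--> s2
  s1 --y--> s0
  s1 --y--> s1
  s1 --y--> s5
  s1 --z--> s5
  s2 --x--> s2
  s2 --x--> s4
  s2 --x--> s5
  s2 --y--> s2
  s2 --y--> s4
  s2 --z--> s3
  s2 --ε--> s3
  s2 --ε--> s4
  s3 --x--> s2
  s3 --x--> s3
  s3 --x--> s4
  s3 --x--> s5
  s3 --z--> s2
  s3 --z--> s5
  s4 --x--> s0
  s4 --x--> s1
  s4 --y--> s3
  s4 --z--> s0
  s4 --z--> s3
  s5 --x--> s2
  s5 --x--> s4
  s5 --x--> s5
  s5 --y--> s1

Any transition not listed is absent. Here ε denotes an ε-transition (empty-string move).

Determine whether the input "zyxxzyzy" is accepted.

Start: ε-closure({s0}) = {s0, s2, s3, s4}.
Read 'z': s0→{s4}, s2→{s3}, s3→{s2, s5}, s4→{s0, s3}; now {s0, s2, s3, s4, s5}.
Read 'y': s0→{s0, s1, s3, s4}, s2→{s2, s4}, s3→∅, s4→{s3}, s5→{s1}; now {s0, s1, s2, s3, s4}.
Read 'x': s0→{s0, s5}, s1→{s1, s2}, s2→{s2, s4, s5}, s3→{s2, s3, s4, s5}, s4→{s0, s1}; now {s0, s1, s2, s3, s4, s5}.
Read 'x': s0→{s0, s5}, s1→{s1, s2}, s2→{s2, s4, s5}, s3→{s2, s3, s4, s5}, s4→{s0, s1}, s5→{s2, s4, s5}; now {s0, s1, s2, s3, s4, s5}.
Read 'z': s0→{s4}, s1→{s5}, s2→{s3}, s3→{s2, s5}, s4→{s0, s3}, s5→∅; now {s0, s2, s3, s4, s5}.
Read 'y': s0→{s0, s1, s3, s4}, s2→{s2, s4}, s3→∅, s4→{s3}, s5→{s1}; now {s0, s1, s2, s3, s4}.
Read 'z': s0→{s4}, s1→{s5}, s2→{s3}, s3→{s2, s5}, s4→{s0, s3}; now {s0, s2, s3, s4, s5}.
Read 'y': s0→{s0, s1, s3, s4}, s2→{s2, s4}, s3→∅, s4→{s3}, s5→{s1}; now {s0, s1, s2, s3, s4}.
The final set {s0, s1, s2, s3, s4} contains the accepting state s3.

Yes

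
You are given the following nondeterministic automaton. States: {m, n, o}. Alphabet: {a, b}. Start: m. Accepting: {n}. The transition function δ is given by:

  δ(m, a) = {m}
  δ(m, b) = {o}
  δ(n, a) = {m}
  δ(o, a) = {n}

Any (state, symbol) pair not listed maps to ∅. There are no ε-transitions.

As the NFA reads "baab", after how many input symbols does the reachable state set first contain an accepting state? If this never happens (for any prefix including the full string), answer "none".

Start in {m}.
Read 'b': m→{o}; now {o}.
Read 'a': o→{n}; now {n}.
None of the earlier sets intersect F, but {n} does.

2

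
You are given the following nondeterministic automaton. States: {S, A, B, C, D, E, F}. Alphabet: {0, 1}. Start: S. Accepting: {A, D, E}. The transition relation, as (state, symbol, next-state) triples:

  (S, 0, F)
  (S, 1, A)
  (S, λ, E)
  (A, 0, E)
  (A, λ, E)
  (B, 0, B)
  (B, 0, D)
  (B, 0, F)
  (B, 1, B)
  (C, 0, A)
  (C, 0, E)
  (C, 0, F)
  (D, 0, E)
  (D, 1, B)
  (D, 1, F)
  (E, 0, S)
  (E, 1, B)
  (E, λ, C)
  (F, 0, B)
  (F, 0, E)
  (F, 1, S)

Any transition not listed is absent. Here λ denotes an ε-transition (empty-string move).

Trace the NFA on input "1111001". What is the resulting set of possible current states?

{S, B, C, E, F}

Start: ε-closure({S}) = {S, C, E}.
Read '1': {S, C, E} → {A, B, C, E}.
Read '1': {A, B, C, E} → {B}.
Read '1': {B} → {B}.
Read '1': {B} → {B}.
Read '0': {B} → {B, D, F}.
Read '0': {B, D, F} → {B, C, D, E, F}.
Read '1': {B, C, D, E, F} → {S, B, C, E, F}.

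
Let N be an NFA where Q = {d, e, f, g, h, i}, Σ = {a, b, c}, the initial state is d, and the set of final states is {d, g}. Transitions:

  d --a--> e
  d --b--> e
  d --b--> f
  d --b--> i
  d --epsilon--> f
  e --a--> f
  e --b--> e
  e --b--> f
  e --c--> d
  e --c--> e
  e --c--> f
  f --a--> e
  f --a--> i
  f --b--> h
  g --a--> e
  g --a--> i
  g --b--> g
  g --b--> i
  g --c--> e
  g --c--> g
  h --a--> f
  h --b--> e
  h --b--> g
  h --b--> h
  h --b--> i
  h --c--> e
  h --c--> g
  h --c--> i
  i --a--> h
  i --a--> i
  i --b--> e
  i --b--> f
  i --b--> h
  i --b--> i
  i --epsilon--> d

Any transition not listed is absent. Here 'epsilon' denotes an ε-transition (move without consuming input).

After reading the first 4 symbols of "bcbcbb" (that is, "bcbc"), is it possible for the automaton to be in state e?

Start: ε-closure({d}) = {d, f}.
Read 'b': {d, f} → {d, e, f, h, i}.
Read 'c': {d, e, f, h, i} → {d, e, f, g, i}.
Read 'b': {d, e, f, g, i} → {d, e, f, g, h, i}.
Read 'c': {d, e, f, g, h, i} → {d, e, f, g, i}.
State e is in {d, e, f, g, i}.

Yes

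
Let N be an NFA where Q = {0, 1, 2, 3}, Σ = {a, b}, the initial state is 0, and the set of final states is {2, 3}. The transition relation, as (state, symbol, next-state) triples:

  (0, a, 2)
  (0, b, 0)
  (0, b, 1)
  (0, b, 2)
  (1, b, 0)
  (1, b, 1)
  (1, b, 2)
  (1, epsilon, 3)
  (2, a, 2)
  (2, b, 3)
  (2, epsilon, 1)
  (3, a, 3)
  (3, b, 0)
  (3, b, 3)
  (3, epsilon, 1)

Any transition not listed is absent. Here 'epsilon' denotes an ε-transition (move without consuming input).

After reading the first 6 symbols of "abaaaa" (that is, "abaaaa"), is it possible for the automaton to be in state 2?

Yes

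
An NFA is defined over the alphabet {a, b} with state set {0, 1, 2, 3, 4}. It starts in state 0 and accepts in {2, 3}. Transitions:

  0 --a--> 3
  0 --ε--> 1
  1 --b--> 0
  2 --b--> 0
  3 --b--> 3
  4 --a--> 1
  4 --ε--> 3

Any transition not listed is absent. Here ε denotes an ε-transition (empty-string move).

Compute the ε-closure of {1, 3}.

{1, 3}

Begin with {1, 3}.
No ε-moves leave this set, so the closure equals the set itself.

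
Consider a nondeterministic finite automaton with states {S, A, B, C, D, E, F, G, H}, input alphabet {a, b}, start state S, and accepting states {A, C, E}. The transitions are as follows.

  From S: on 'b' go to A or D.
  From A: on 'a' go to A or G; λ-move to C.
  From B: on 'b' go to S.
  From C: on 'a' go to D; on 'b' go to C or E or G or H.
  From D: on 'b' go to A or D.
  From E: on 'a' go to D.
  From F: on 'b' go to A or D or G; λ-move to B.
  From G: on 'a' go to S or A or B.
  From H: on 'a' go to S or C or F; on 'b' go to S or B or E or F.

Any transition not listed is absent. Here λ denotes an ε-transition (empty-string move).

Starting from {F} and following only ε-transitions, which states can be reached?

Begin with {F}.
ε-move F → B; add B.

{B, F}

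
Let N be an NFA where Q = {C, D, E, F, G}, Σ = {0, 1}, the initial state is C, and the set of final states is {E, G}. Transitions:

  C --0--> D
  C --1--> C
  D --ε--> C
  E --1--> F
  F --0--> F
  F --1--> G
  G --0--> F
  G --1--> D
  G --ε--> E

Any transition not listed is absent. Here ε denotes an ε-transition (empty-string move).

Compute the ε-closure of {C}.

Begin with {C}.
No ε-moves leave this set, so the closure equals the set itself.

{C}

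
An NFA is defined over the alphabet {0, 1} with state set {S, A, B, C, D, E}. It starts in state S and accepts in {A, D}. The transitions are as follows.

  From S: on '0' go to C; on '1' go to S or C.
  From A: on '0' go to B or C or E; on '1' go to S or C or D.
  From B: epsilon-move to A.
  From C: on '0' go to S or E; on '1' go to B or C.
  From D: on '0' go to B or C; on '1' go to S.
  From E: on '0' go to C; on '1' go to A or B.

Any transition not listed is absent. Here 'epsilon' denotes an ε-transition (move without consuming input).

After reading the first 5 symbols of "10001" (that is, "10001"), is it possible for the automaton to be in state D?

Start in {S}.
Read '1': {S} → {S, C}.
Read '0': {S, C} → {S, C, E}.
Read '0': {S, C, E} → {S, C, E}.
Read '0': {S, C, E} → {S, C, E}.
Read '1': {S, C, E} → {S, A, B, C}.
State D is not in {S, A, B, C}.

No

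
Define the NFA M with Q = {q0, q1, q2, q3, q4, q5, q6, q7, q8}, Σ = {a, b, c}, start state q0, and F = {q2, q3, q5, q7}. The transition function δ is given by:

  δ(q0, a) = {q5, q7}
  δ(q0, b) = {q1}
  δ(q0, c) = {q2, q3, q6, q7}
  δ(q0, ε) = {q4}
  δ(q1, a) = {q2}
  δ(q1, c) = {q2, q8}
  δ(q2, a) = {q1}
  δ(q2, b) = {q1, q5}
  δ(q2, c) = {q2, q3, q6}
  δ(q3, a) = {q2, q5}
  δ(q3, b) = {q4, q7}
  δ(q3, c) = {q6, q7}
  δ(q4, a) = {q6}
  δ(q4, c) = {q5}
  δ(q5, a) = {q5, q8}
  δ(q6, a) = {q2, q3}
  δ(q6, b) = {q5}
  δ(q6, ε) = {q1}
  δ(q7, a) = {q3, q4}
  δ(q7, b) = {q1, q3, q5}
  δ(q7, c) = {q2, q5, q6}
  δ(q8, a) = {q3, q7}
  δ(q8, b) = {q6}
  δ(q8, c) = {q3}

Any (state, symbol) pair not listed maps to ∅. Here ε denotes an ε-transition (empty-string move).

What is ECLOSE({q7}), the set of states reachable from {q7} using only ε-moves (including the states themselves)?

{q7}

Begin with {q7}.
No ε-moves leave this set, so the closure equals the set itself.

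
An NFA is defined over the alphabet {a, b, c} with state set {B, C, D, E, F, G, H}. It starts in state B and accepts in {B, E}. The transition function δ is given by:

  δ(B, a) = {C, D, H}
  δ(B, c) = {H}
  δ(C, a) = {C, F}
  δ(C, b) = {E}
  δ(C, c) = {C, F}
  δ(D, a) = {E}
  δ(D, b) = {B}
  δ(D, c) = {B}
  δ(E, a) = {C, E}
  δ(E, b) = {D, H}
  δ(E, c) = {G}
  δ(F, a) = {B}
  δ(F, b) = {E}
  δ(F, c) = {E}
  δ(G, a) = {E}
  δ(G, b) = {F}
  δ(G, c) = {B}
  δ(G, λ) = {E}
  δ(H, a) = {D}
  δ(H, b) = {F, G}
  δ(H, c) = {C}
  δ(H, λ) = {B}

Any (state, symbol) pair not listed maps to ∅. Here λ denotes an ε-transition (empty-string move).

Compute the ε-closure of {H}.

{B, H}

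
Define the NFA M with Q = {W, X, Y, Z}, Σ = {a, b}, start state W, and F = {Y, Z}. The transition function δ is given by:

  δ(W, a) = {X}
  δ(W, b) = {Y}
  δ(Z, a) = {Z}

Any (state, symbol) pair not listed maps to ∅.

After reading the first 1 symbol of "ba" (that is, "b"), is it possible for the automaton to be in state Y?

Yes

Start in {W}.
Read 'b': {W} → {Y}.
State Y is in {Y}.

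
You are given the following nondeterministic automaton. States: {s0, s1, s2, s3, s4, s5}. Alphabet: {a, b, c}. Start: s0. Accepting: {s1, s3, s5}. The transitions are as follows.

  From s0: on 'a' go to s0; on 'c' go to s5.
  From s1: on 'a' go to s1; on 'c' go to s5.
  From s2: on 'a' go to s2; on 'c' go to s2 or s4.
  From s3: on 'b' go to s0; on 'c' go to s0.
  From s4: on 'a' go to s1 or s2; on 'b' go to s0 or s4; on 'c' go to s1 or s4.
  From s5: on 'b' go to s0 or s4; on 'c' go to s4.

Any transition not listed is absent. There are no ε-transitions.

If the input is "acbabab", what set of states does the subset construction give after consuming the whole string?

∅

Start in {s0}.
Read 'a': {s0} → {s0}.
Read 'c': {s0} → {s5}.
Read 'b': {s5} → {s0, s4}.
Read 'a': {s0, s4} → {s0, s1, s2}.
Read 'b': {s0, s1, s2} → ∅.
The set is empty and remains empty for the remaining 2 symbols.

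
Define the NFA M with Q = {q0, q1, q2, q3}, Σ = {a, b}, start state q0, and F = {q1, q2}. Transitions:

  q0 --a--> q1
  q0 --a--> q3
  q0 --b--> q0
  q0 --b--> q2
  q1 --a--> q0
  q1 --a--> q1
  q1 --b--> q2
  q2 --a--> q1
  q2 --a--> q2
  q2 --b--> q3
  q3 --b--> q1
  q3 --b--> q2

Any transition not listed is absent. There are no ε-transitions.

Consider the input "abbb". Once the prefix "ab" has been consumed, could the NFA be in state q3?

Start in {q0}.
Read 'a': q0→{q1, q3}; now {q1, q3}.
Read 'b': q1→{q2}, q3→{q1, q2}; now {q1, q2}.
State q3 is not in {q1, q2}.

No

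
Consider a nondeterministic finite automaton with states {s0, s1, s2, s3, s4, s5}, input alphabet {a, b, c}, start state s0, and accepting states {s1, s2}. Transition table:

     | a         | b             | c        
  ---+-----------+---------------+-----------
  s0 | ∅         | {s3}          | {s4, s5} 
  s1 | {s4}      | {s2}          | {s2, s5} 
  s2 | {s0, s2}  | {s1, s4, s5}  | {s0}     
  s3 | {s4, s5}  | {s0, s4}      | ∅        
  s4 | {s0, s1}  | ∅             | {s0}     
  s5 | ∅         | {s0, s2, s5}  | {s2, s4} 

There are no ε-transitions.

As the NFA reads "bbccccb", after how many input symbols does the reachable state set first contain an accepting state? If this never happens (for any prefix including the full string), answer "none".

Start in {s0}.
Read 'b': s0→{s3}; now {s3}.
Read 'b': s3→{s0, s4}; now {s0, s4}.
Read 'c': s0→{s4, s5}, s4→{s0}; now {s0, s4, s5}.
Read 'c': s0→{s4, s5}, s4→{s0}, s5→{s2, s4}; now {s0, s2, s4, s5}.
None of the earlier sets intersect F, but {s0, s2, s4, s5} does.

4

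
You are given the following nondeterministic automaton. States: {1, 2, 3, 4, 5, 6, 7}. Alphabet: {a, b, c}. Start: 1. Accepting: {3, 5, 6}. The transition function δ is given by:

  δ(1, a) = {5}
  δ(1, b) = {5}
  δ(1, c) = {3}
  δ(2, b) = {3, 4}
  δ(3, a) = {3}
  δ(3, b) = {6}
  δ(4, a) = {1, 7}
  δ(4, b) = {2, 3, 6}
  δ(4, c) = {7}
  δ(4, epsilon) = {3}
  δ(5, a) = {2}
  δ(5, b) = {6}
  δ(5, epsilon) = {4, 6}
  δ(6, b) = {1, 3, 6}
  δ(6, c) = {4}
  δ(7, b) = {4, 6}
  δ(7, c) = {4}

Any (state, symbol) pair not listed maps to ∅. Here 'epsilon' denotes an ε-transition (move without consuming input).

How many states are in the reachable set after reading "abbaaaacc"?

Start in {1}.
Read 'a': {1} → {3, 4, 5, 6}.
Read 'b': {3, 4, 5, 6} → {1, 2, 3, 6}.
Read 'b': {1, 2, 3, 6} → {1, 3, 4, 5, 6}.
Read 'a': {1, 3, 4, 5, 6} → {1, 2, 3, 4, 5, 6, 7}.
Read 'a': {1, 2, 3, 4, 5, 6, 7} → {1, 2, 3, 4, 5, 6, 7}.
Read 'a': {1, 2, 3, 4, 5, 6, 7} → {1, 2, 3, 4, 5, 6, 7}.
Read 'a': {1, 2, 3, 4, 5, 6, 7} → {1, 2, 3, 4, 5, 6, 7}.
Read 'c': {1, 2, 3, 4, 5, 6, 7} → {3, 4, 7}.
Read 'c': {3, 4, 7} → {3, 4, 7}.
That set has 3 states.

3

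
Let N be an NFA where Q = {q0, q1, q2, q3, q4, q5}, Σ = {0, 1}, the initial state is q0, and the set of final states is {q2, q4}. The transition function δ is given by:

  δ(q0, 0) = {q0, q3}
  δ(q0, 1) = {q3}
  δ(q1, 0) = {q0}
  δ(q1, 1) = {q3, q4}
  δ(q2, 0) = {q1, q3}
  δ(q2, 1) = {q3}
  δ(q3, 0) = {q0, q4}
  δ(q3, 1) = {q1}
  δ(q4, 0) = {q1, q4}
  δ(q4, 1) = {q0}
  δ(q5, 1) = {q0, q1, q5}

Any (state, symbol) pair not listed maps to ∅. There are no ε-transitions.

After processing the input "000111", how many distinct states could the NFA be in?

4

Start in {q0}.
Read '0': q0→{q0, q3}; now {q0, q3}.
Read '0': q0→{q0, q3}, q3→{q0, q4}; now {q0, q3, q4}.
Read '0': q0→{q0, q3}, q3→{q0, q4}, q4→{q1, q4}; now {q0, q1, q3, q4}.
Read '1': q0→{q3}, q1→{q3, q4}, q3→{q1}, q4→{q0}; now {q0, q1, q3, q4}.
Read '1': q0→{q3}, q1→{q3, q4}, q3→{q1}, q4→{q0}; now {q0, q1, q3, q4}.
Read '1': q0→{q3}, q1→{q3, q4}, q3→{q1}, q4→{q0}; now {q0, q1, q3, q4}.
That set has 4 states.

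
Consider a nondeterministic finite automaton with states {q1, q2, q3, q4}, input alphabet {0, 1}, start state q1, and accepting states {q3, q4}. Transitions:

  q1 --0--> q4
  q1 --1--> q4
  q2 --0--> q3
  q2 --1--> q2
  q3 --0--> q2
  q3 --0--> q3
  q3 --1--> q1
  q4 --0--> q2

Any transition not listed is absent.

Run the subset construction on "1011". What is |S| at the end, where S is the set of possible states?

Start in {q1}.
Read '1': q1→{q4}; now {q4}.
Read '0': q4→{q2}; now {q2}.
Read '1': q2→{q2}; now {q2}.
Read '1': q2→{q2}; now {q2}.
That set has 1 state.

1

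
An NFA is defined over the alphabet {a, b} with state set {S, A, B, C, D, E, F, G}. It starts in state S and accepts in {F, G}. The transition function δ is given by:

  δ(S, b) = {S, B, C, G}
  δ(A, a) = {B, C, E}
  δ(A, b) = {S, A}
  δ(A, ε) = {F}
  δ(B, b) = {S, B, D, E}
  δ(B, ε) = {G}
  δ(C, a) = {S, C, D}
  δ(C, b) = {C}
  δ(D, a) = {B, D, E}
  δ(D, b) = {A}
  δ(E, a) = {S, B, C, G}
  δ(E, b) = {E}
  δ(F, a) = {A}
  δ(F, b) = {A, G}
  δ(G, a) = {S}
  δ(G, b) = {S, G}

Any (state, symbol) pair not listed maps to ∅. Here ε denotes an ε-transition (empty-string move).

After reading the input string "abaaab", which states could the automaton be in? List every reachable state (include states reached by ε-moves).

∅

Start in {S}.
Read 'a': {S} → ∅.
The set is empty and remains empty for the remaining 5 symbols.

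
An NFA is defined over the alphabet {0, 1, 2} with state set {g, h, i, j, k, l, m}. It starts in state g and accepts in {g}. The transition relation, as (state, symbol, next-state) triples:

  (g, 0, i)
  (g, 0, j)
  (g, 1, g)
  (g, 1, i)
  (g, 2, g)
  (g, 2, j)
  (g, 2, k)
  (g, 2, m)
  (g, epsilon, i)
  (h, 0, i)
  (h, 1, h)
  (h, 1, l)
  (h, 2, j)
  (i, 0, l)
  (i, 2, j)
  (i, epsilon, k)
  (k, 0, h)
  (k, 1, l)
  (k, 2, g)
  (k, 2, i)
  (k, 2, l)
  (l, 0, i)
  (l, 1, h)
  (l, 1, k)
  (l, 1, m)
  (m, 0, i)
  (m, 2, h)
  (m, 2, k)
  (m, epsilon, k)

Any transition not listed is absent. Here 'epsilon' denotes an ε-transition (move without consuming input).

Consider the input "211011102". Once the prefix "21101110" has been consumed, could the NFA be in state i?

Yes

Start: ε-closure({g}) = {g, i, k}.
Read '2': g→{g, j, k, m}, i→{j}, k→{g, i, l}; now {g, i, j, k, l, m}.
Read '1': g→{g, i}, i→∅, j→∅, k→{l}, l→{h, k, m}, m→∅; now {g, h, i, k, l, m}.
Read '1': g→{g, i}, h→{h, l}, i→∅, k→{l}, l→{h, k, m}, m→∅; now {g, h, i, k, l, m}.
Read '0': g→{i, j}, h→{i}, i→{l}, k→{h}, l→{i}, m→{i}; union {h, i, j, l}; ε-closure = {h, i, j, k, l}.
Read '1': h→{h, l}, i→∅, j→∅, k→{l}, l→{h, k, m}; now {h, k, l, m}.
Read '1': h→{h, l}, k→{l}, l→{h, k, m}, m→∅; now {h, k, l, m}.
Read '1': h→{h, l}, k→{l}, l→{h, k, m}, m→∅; now {h, k, l, m}.
Read '0': h→{i}, k→{h}, l→{i}, m→{i}; union {h, i}; ε-closure = {h, i, k}.
State i is in {h, i, k}.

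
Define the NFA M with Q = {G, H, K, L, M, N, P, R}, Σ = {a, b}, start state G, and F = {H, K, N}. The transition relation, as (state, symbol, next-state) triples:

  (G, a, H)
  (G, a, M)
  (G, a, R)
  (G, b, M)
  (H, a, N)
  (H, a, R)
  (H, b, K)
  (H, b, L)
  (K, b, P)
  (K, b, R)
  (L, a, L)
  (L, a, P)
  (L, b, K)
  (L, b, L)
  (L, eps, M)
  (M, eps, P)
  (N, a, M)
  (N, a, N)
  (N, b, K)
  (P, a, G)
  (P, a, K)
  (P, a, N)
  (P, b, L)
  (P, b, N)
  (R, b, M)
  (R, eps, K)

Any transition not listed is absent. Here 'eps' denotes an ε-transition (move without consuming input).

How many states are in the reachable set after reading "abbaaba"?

6

Start in {G}.
Read 'a': G→{H, M, R}; union {H, M, R}; ε-closure = {H, K, M, P, R}.
Read 'b': H→{K, L}, K→{P, R}, M→∅, P→{L, N}, R→{M}; now {K, L, M, N, P, R}.
Read 'b': K→{P, R}, L→{K, L}, M→∅, N→{K}, P→{L, N}, R→{M}; now {K, L, M, N, P, R}.
Read 'a': K→∅, L→{L, P}, M→∅, N→{M, N}, P→{G, K, N}, R→∅; now {G, K, L, M, N, P}.
Read 'a': G→{H, M, R}, K→∅, L→{L, P}, M→∅, N→{M, N}, P→{G, K, N}; now {G, H, K, L, M, N, P, R}.
Read 'b': G→{M}, H→{K, L}, K→{P, R}, L→{K, L}, M→∅, N→{K}, P→{L, N}, R→{M}; now {K, L, M, N, P, R}.
Read 'a': K→∅, L→{L, P}, M→∅, N→{M, N}, P→{G, K, N}, R→∅; now {G, K, L, M, N, P}.
That set has 6 states.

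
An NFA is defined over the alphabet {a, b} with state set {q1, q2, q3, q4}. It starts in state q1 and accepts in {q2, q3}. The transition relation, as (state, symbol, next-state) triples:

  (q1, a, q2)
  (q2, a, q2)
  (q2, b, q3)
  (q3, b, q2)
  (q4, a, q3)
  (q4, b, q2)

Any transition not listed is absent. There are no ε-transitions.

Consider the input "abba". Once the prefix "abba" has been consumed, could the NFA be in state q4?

No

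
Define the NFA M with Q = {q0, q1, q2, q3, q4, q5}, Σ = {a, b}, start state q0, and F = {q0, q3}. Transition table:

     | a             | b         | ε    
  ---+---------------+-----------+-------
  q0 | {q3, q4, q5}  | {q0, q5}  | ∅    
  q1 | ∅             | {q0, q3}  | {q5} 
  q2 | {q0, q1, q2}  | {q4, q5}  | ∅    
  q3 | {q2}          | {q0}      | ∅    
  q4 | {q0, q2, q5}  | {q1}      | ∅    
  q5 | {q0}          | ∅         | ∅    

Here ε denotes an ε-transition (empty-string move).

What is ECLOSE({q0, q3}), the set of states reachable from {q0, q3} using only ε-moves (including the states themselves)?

{q0, q3}

Begin with {q0, q3}.
No ε-moves leave this set, so the closure equals the set itself.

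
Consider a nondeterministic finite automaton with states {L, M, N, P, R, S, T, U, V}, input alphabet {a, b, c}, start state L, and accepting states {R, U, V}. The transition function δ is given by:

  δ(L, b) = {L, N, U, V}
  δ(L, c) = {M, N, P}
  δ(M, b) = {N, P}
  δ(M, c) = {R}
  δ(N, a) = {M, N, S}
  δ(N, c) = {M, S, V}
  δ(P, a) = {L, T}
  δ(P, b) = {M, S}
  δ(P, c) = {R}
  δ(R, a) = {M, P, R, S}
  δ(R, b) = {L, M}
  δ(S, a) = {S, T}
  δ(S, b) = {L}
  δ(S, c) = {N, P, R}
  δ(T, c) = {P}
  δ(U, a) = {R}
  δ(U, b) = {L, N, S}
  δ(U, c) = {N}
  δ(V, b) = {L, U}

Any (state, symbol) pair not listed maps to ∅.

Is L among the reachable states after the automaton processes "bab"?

Start in {L}.
Read 'b': {L} → {L, N, U, V}.
Read 'a': {L, N, U, V} → {M, N, R, S}.
Read 'b': {M, N, R, S} → {L, M, N, P}.
State L is in {L, M, N, P}.

Yes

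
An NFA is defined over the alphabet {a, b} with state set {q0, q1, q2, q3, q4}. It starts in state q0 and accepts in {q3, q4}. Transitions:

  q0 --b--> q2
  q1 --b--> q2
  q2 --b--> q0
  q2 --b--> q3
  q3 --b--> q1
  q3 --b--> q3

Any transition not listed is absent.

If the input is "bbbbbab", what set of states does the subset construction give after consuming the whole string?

Start in {q0}.
Read 'b': q0→{q2}; now {q2}.
Read 'b': q2→{q0, q3}; now {q0, q3}.
Read 'b': q0→{q2}, q3→{q1, q3}; now {q1, q2, q3}.
Read 'b': q1→{q2}, q2→{q0, q3}, q3→{q1, q3}; now {q0, q1, q2, q3}.
Read 'b': q0→{q2}, q1→{q2}, q2→{q0, q3}, q3→{q1, q3}; now {q0, q1, q2, q3}.
Read 'a': q0→∅, q1→∅, q2→∅, q3→∅; now ∅.
The set is empty and remains empty for the remaining 1 symbol.

∅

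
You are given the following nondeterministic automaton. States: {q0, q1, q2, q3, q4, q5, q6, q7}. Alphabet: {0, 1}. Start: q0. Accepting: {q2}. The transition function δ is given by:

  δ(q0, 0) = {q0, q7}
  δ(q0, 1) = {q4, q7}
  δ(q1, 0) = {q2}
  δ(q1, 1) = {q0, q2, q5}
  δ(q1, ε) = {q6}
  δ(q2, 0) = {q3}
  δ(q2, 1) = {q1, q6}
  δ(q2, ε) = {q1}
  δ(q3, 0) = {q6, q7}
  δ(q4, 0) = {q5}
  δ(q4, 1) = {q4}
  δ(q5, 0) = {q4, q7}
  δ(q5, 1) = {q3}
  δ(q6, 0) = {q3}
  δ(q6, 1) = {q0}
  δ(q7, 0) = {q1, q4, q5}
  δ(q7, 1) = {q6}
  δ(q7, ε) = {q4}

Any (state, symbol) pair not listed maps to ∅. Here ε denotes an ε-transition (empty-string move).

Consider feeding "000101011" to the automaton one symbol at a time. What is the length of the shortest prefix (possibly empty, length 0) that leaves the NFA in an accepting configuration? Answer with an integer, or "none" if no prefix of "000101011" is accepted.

Start in {q0}.
Read '0': {q0} → {q0, q4, q7}.
Read '0': {q0, q4, q7} → {q0, q1, q4, q5, q6, q7}.
Read '0': {q0, q1, q4, q5, q6, q7} → {q0, q1, q2, q3, q4, q5, q6, q7}.
None of the earlier sets intersect F, but {q0, q1, q2, q3, q4, q5, q6, q7} does.

3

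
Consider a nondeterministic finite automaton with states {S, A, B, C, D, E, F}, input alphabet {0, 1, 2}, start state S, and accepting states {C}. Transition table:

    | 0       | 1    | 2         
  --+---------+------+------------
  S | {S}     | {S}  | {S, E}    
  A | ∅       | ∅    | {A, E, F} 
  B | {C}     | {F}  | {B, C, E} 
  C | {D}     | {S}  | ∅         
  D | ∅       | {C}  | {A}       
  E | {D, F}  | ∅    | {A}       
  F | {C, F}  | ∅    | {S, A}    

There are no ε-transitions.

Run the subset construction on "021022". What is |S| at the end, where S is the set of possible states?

Start in {S}.
Read '0': {S} → {S}.
Read '2': {S} → {S, E}.
Read '1': {S, E} → {S}.
Read '0': {S} → {S}.
Read '2': {S} → {S, E}.
Read '2': {S, E} → {S, A, E}.
That set has 3 states.

3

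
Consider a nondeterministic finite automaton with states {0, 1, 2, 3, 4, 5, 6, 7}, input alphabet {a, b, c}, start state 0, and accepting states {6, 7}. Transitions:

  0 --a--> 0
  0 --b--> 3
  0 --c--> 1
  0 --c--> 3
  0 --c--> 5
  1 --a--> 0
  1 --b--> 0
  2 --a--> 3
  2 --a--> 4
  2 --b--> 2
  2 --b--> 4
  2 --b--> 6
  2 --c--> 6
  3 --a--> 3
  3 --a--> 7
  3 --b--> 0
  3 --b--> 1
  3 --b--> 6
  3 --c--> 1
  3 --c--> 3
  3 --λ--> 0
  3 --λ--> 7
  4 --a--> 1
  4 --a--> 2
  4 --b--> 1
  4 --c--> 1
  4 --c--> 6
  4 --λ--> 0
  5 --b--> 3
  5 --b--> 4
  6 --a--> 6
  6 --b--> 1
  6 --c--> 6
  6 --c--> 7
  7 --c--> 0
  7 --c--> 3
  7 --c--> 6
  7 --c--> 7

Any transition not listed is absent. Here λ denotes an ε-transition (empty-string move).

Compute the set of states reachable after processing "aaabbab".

Start in {0}.
Read 'a': 0→{0}; now {0}.
Read 'a': 0→{0}; now {0}.
Read 'a': 0→{0}; now {0}.
Read 'b': 0→{3}; union {3}; ε-closure = {0, 3, 7}.
Read 'b': 0→{3}, 3→{0, 1, 6}, 7→∅; union {0, 1, 3, 6}; ε-closure = {0, 1, 3, 6, 7}.
Read 'a': 0→{0}, 1→{0}, 3→{3, 7}, 6→{6}, 7→∅; now {0, 3, 6, 7}.
Read 'b': 0→{3}, 3→{0, 1, 6}, 6→{1}, 7→∅; union {0, 1, 3, 6}; ε-closure = {0, 1, 3, 6, 7}.

{0, 1, 3, 6, 7}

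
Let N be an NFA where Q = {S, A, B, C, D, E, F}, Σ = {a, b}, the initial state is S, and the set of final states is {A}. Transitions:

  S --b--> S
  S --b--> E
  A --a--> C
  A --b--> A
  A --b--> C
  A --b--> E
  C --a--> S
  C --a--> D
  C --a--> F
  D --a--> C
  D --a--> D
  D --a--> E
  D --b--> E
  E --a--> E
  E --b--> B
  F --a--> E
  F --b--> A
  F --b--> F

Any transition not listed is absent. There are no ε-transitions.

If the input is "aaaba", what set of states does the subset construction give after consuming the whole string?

∅

Start in {S}.
Read 'a': S→∅; now ∅.
The set is empty and remains empty for the remaining 4 symbols.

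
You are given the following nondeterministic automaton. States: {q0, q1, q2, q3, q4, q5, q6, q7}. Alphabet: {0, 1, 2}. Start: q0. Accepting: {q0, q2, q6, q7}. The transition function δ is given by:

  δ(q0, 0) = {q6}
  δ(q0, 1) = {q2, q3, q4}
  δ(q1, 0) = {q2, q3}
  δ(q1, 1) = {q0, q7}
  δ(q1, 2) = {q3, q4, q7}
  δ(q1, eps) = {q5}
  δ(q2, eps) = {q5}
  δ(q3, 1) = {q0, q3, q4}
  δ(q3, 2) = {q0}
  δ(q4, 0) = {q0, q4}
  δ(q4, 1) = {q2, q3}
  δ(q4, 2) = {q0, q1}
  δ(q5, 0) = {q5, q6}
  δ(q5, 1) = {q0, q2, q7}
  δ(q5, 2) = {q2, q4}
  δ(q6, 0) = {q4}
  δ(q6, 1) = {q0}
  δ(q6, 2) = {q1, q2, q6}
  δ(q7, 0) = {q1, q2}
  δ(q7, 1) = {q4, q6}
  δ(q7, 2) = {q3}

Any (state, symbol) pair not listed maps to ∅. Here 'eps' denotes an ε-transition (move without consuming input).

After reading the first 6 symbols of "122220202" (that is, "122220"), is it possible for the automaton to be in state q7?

Start in {q0}.
Read '1': {q0} → {q2, q3, q4, q5}.
Read '2': {q2, q3, q4, q5} → {q0, q1, q2, q4, q5}.
Read '2': {q0, q1, q2, q4, q5} → {q0, q1, q2, q3, q4, q5, q7}.
Read '2': {q0, q1, q2, q3, q4, q5, q7} → {q0, q1, q2, q3, q4, q5, q7}.
Read '2': {q0, q1, q2, q3, q4, q5, q7} → {q0, q1, q2, q3, q4, q5, q7}.
Read '0': {q0, q1, q2, q3, q4, q5, q7} → {q0, q1, q2, q3, q4, q5, q6}.
State q7 is not in {q0, q1, q2, q3, q4, q5, q6}.

No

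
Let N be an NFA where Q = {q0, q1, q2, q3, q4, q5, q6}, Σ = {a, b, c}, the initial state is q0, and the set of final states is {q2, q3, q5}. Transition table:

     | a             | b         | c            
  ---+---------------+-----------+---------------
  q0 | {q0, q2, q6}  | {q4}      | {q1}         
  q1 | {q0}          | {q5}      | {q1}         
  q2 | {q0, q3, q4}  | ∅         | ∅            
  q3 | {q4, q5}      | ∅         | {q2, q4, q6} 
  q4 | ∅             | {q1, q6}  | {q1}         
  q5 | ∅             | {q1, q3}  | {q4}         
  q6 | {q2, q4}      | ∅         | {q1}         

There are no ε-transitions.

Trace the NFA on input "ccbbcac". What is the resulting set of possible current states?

Start in {q0}.
Read 'c': q0→{q1}; now {q1}.
Read 'c': q1→{q1}; now {q1}.
Read 'b': q1→{q5}; now {q5}.
Read 'b': q5→{q1, q3}; now {q1, q3}.
Read 'c': q1→{q1}, q3→{q2, q4, q6}; now {q1, q2, q4, q6}.
Read 'a': q1→{q0}, q2→{q0, q3, q4}, q4→∅, q6→{q2, q4}; now {q0, q2, q3, q4}.
Read 'c': q0→{q1}, q2→∅, q3→{q2, q4, q6}, q4→{q1}; now {q1, q2, q4, q6}.

{q1, q2, q4, q6}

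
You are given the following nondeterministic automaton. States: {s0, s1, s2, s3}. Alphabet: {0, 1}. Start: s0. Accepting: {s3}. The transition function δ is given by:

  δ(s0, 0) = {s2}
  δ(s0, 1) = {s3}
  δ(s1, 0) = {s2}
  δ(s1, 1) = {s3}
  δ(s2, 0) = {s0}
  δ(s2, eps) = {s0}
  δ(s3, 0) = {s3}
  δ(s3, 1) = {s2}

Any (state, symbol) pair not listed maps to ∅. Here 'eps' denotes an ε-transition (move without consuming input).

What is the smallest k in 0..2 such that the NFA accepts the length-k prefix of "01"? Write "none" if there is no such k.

Start in {s0}.
Read '0': s0→{s2}; union {s2}; ε-closure = {s0, s2}.
Read '1': s0→{s3}, s2→∅; now {s3}.
None of the earlier sets intersect F, but {s3} does.

2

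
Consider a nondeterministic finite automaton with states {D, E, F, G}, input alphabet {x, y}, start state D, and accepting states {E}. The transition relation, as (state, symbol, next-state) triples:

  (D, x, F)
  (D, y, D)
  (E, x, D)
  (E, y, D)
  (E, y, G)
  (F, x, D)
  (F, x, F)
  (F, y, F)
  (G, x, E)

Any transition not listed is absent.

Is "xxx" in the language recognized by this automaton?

No

Start in {D}.
Read 'x': {D} → {F}.
Read 'x': {F} → {D, F}.
Read 'x': {D, F} → {D, F}.
The final set {D, F} contains no accepting state.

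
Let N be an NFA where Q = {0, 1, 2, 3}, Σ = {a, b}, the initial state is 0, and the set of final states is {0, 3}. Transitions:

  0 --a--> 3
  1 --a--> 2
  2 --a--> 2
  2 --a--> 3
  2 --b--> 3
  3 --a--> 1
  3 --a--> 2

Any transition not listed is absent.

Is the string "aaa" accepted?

Start in {0}.
Read 'a': {0} → {3}.
Read 'a': {3} → {1, 2}.
Read 'a': {1, 2} → {2, 3}.
The final set {2, 3} contains the accepting state 3.

Yes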